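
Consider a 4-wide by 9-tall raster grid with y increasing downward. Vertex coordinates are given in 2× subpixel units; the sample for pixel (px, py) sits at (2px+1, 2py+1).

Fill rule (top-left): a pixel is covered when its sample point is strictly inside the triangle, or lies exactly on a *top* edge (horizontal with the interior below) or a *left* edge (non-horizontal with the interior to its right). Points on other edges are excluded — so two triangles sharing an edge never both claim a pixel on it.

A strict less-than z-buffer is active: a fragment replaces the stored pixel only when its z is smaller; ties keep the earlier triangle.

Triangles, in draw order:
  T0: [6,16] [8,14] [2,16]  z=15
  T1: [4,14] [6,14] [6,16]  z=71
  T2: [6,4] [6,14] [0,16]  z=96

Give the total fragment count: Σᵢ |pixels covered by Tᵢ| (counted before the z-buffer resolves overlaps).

T0:
  2·area = 8  (B↔C swapped to make it positive)
  edge (6, 16)→(2, 16): d=(-4,0) right/bottom  bias=-1
  edge (2, 16)→(8, 14): d=(6,-2) top-left  bias=+0
  edge (8, 14)→(6, 16): d=(-2,2) right/bottom  bias=-1
    (2,7)@(5, 15): e=[4,0,4] → █  [on edge]
    (3,7)@(7, 15): e=[4,4,0] → ·  [on edge]
    (2,8)@(5, 17): e=[-4,12,0] → ·  [on edge]
  covered (1 px):
    · · · ·
    · · · ·
    · · · ·
    · · · ·
    · · · ·
    · · · ·
    · · · ·
    · · █ ·
    · · · ·
T1:
  2·area = 4
  edge (4, 14)→(6, 14): d=(2,0) top-left  bias=+0
  edge (6, 14)→(6, 16): d=(0,2) right/bottom  bias=-1
  edge (6, 16)→(4, 14): d=(-2,-2) top-left  bias=+0
    (0,5)@(1, 11): e=[-6,10,0] → ·  [on edge]
    (1,6)@(3, 13): e=[-2,6,0] → ·  [on edge]
    (2,7)@(5, 15): e=[2,2,0] → █  [on edge]
    (3,7)@(7, 15): e=[2,-2,4] → ·
    (2,8)@(5, 17): e=[6,2,-4] → ·
    (3,8)@(7, 17): e=[6,-2,0] → ·  [on edge]
  covered (1 px):
    · · · ·
    · · · ·
    · · · ·
    · · · ·
    · · · ·
    · · · ·
    · · · ·
    · · █ ·
    · · · ·
T2:
  2·area = 60
  edge (6, 4)→(6, 14): d=(0,10) right/bottom  bias=-1
  edge (6, 14)→(0, 16): d=(-6,2) right/bottom  bias=-1
  edge (0, 16)→(6, 4): d=(6,-12) top-left  bias=+0
    (2,3)@(5, 7): e=[10,44,6] → █
    (3,3)@(7, 7): e=[-10,40,30] → ·
    (2,4)@(5, 9): e=[10,32,18] → █
    (3,4)@(7, 9): e=[-10,28,42] → ·
    (1,5)@(3, 11): e=[30,24,6] → █
    (3,5)@(7, 11): e=[-10,16,54] → ·
    (1,6)@(3, 13): e=[30,12,18] → █
    (3,6)@(7, 13): e=[-10,4,66] → ·
    (0,7)@(1, 15): e=[50,4,6] → █
    (1,7)@(3, 15): e=[30,0,30] → ·  [on edge]
    (2,7)@(5, 15): e=[10,-4,54] → ·
    (0,8)@(1, 17): e=[50,-8,18] → ·
  covered (7 px):
    · · · ·
    · · · ·
    · · · ·
    · · █ ·
    · · █ ·
    · █ █ ·
    · █ █ ·
    █ · · ·
    · · · ·

Answer: 9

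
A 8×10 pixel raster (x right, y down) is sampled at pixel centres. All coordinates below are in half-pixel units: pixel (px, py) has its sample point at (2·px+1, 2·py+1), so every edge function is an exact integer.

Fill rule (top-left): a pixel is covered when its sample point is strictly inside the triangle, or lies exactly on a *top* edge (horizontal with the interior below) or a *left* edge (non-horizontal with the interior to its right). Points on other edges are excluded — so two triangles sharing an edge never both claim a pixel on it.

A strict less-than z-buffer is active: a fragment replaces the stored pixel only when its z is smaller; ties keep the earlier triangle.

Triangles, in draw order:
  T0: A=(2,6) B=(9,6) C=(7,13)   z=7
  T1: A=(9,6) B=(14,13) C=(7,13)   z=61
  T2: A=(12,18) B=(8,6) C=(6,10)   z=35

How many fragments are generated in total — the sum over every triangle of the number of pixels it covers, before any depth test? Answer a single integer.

T0:
  2·area = 49
  edge (2, 6)→(9, 6): d=(7,0) top-left  bias=+0
  edge (9, 6)→(7, 13): d=(-2,7) right/bottom  bias=-1
  edge (7, 13)→(2, 6): d=(-5,-7) top-left  bias=+0
    (1,3)@(3, 7): e=[7,40,2] → █
    (2,3)@(5, 7): e=[7,26,16] → █
    (3,3)@(7, 7): e=[7,12,30] → █
    (4,3)@(9, 7): e=[7,-2,44] → ·
    (1,4)@(3, 9): e=[21,36,-8] → ·
    (2,4)@(5, 9): e=[21,22,6] → █
    (4,4)@(9, 9): e=[21,-6,34] → ·
    (2,5)@(5, 11): e=[35,18,-4] → ·
    (3,5)@(7, 11): e=[35,4,10] → █
    (4,5)@(9, 11): e=[35,-10,24] → ·
    (3,6)@(7, 13): e=[49,0,0] → ·  [on edge]
  covered (6 px):
    · · · · · · · ·
    · · · · · · · ·
    · · · · · · · ·
    · █ █ █ · · · ·
    · · █ █ · · · ·
    · · · █ · · · ·
    · · · · · · · ·
    · · · · · · · ·
    · · · · · · · ·
    · · · · · · · ·
T1:
  2·area = 49
  edge (9, 6)→(14, 13): d=(5,7) right/bottom  bias=-1
  edge (14, 13)→(7, 13): d=(-7,0) right/bottom  bias=-1
  edge (7, 13)→(9, 6): d=(2,-7) top-left  bias=+0
    (4,3)@(9, 7): e=[5,42,2] → █
    (5,3)@(11, 7): e=[-9,42,16] → ·
    (4,4)@(9, 9): e=[15,28,6] → █
    (5,4)@(11, 9): e=[1,28,20] → █
    (6,4)@(13, 9): e=[-13,28,34] → ·
    (4,5)@(9, 11): e=[25,14,10] → █
    (6,5)@(13, 11): e=[-3,14,38] → ·
    (0,6)@(1, 13): e=[91,0,-42] → ·  [on edge]
    (1,6)@(3, 13): e=[77,0,-28] → ·  [on edge]
    (2,6)@(5, 13): e=[63,0,-14] → ·  [on edge]
    (3,6)@(7, 13): e=[49,0,0] → ·  [on edge]
    (4,6)@(9, 13): e=[35,0,14] → ·  [on edge]
    (5,6)@(11, 13): e=[21,0,28] → ·  [on edge]
    (6,6)@(13, 13): e=[7,0,42] → ·  [on edge]
    (7,6)@(15, 13): e=[-7,0,56] → ·  [on edge]
  covered (5 px):
    · · · · · · · ·
    · · · · · · · ·
    · · · · · · · ·
    · · · · █ · · ·
    · · · · █ █ · ·
    · · · · █ █ · ·
    · · · · · · · ·
    · · · · · · · ·
    · · · · · · · ·
    · · · · · · · ·
T2:
  2·area = 40  (B↔C swapped to make it positive)
  edge (12, 18)→(6, 10): d=(-6,-8) top-left  bias=+0
  edge (6, 10)→(8, 6): d=(2,-4) top-left  bias=+0
  edge (8, 6)→(12, 18): d=(4,12) right/bottom  bias=-1
    (3,1)@(7, 3): e=[50,-10,0] → ·  [on edge]
    (3,4)@(7, 9): e=[14,2,24] → █
    (4,4)@(9, 9): e=[30,10,0] → ·  [on edge]
    (3,5)@(7, 11): e=[2,6,32] → █
    (4,5)@(9, 11): e=[18,14,8] → █
    (5,5)@(11, 11): e=[34,22,-16] → ·
    (3,6)@(7, 13): e=[-10,10,40] → ·
    (4,6)@(9, 13): e=[6,18,16] → █
    (5,6)@(11, 13): e=[22,26,-8] → ·
    (4,7)@(9, 15): e=[-6,22,24] → ·
    (5,7)@(11, 15): e=[10,30,0] → ·  [on edge]
  covered (4 px):
    · · · · · · · ·
    · · · · · · · ·
    · · · · · · · ·
    · · · · · · · ·
    · · · █ · · · ·
    · · · █ █ · · ·
    · · · · █ · · ·
    · · · · · · · ·
    · · · · · · · ·
    · · · · · · · ·

Result: 15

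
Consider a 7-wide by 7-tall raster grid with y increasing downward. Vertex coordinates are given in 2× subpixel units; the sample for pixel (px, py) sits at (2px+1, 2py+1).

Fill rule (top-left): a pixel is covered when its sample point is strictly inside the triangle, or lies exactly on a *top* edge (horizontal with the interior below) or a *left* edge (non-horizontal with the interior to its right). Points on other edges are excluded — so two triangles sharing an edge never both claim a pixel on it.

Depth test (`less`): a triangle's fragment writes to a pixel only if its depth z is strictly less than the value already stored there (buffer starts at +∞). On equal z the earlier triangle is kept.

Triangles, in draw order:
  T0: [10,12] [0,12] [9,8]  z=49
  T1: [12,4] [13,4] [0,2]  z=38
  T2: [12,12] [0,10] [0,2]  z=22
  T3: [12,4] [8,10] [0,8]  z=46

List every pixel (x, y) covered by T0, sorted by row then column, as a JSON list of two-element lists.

T0:
  2·area = 40
  edge (10, 12)→(0, 12): d=(-10,0) right/bottom  bias=-1
  edge (0, 12)→(9, 8): d=(9,-4) top-left  bias=+0
  edge (9, 8)→(10, 12): d=(1,4) right/bottom  bias=-1
    (3,4)@(7, 9): e=[30,1,9] → #
    (4,4)@(9, 9): e=[30,9,1] → #
    (5,4)@(11, 9): e=[30,17,-7] → ·
    (1,5)@(3, 11): e=[10,3,27] → #
    (2,5)@(5, 11): e=[10,11,19] → #
    (5,5)@(11, 11): e=[10,35,-5] → ·
    (1,6)@(3, 13): e=[-10,21,29] → ·
    (2,6)@(5, 13): e=[-10,29,21] → ·
    (3,6)@(7, 13): e=[-10,37,13] → ·
    (4,6)@(9, 13): e=[-10,45,5] → ·
  covered (6 px):
    · · · · · · ·
    · · · · · · ·
    · · · · · · ·
    · · · · · · ·
    · · · # # · ·
    · # # # # · ·
    · · · · · · ·
T1:
  2·area = 2  (B↔C swapped to make it positive)
  edge (12, 4)→(0, 2): d=(-12,-2) top-left  bias=+0
  edge (0, 2)→(13, 4): d=(13,2) right/bottom  bias=-1
  edge (13, 4)→(12, 4): d=(-1,0) right/bottom  bias=-1
  covered (0 px):
    · · · · · · ·
    · · · · · · ·
    · · · · · · ·
    · · · · · · ·
    · · · · · · ·
    · · · · · · ·
    · · · · · · ·
T2:
  2·area = 96
  edge (12, 12)→(0, 10): d=(-12,-2) top-left  bias=+0
  edge (0, 10)→(0, 2): d=(0,-8) top-left  bias=+0
  edge (0, 2)→(12, 12): d=(12,10) right/bottom  bias=-1
    (0,1)@(1, 3): e=[86,8,2] → #
    (1,1)@(3, 3): e=[90,24,-18] → ·
    (0,2)@(1, 5): e=[62,8,26] → #
    (1,2)@(3, 5): e=[66,24,6] → #
    (2,2)@(5, 5): e=[70,40,-14] → ·
    (0,3)@(1, 7): e=[38,8,50] → #
    (2,3)@(5, 7): e=[46,40,10] → #
    (3,3)@(7, 7): e=[50,56,-10] → ·
    (0,4)@(1, 9): e=[14,8,74] → #
    (3,4)@(7, 9): e=[26,56,14] → #
    (4,4)@(9, 9): e=[30,72,-6] → ·
    (0,5)@(1, 11): e=[-10,8,98] → ·
  covered (12 px):
    · · · · · · ·
    # · · · · · ·
    # # · · · · ·
    # # # · · · ·
    # # # # · · ·
    · · · # # · ·
    · · · · · · ·
T3:
  2·area = 56
  edge (12, 4)→(8, 10): d=(-4,6) right/bottom  bias=-1
  edge (8, 10)→(0, 8): d=(-8,-2) top-left  bias=+0
  edge (0, 8)→(12, 4): d=(12,-4) top-left  bias=+0
    (4,2)@(9, 5): e=[14,42,0] → #  [on edge]
    (5,2)@(11, 5): e=[2,46,8] → #
    (6,2)@(13, 5): e=[-10,50,16] → ·
    (1,3)@(3, 7): e=[42,14,0] → #  [on edge]
    (2,3)@(5, 7): e=[30,18,8] → #
    (3,3)@(7, 7): e=[18,22,16] → #
    (5,3)@(11, 7): e=[-6,30,32] → ·
    (1,4)@(3, 9): e=[34,-2,24] → ·
    (2,4)@(5, 9): e=[22,2,32] → #
    (4,4)@(9, 9): e=[-2,10,48] → ·
    (2,5)@(5, 11): e=[14,-14,56] → ·
    (3,5)@(7, 11): e=[2,-10,64] → ·
  covered (8 px):
    · · · · · · ·
    · · · · · · ·
    · · · · # # ·
    · # # # # · ·
    · · # # · · ·
    · · · · · · ·
    · · · · · · ·

Final: [[3,4],[4,4],[1,5],[2,5],[3,5],[4,5]]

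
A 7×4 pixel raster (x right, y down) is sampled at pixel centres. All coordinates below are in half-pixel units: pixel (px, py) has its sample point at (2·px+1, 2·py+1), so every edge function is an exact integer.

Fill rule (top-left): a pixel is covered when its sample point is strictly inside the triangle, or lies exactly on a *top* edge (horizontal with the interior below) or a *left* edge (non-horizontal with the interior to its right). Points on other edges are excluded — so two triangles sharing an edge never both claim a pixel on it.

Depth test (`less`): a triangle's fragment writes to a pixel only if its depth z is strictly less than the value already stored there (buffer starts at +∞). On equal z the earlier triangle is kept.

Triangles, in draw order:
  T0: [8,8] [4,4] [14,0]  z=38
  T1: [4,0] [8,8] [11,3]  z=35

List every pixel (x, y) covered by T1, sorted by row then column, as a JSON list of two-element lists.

T0:
  2·area = 56
  edge (8, 8)→(4, 4): d=(-4,-4) top-left  bias=+0
  edge (4, 4)→(14, 0): d=(10,-4) top-left  bias=+0
  edge (14, 0)→(8, 8): d=(-6,8) right/bottom  bias=-1
    (0,0)@(1, 1): e=[0,-42,98] → ·  [on edge]
    (6,0)@(13, 1): e=[48,6,2] → #
    (1,1)@(3, 3): e=[0,-14,70] → ·  [on edge]
    (3,1)@(7, 3): e=[16,2,38] → #
    (4,1)@(9, 3): e=[24,10,22] → #
    (5,1)@(11, 3): e=[32,18,6] → #
    (6,1)@(13, 3): e=[40,26,-10] → ·
    (2,2)@(5, 5): e=[0,14,42] → #  [on edge]
    (5,2)@(11, 5): e=[24,38,-6] → ·
    (2,3)@(5, 7): e=[-8,34,30] → ·
    (3,3)@(7, 7): e=[0,42,14] → #  [on edge]
    (4,3)@(9, 7): e=[8,50,-2] → ·
  covered (8 px):
    · · · · · · #
    · · · # # # ·
    · · # # # · ·
    · · · # · · ·
T1:
  2·area = 44  (B↔C swapped to make it positive)
  edge (4, 0)→(11, 3): d=(7,3) right/bottom  bias=-1
  edge (11, 3)→(8, 8): d=(-3,5) right/bottom  bias=-1
  edge (8, 8)→(4, 0): d=(-4,-8) top-left  bias=+0
    (2,0)@(5, 1): e=[4,36,4] → #
    (3,0)@(7, 1): e=[-2,26,20] → ·
    (2,1)@(5, 3): e=[18,30,-4] → ·
    (3,1)@(7, 3): e=[12,20,12] → #
    (4,1)@(9, 3): e=[6,10,28] → #
    (5,1)@(11, 3): e=[0,0,44] → ·  [on edge]
    (3,2)@(7, 5): e=[26,14,4] → #
    (5,2)@(11, 5): e=[14,-6,36] → ·
    (3,3)@(7, 7): e=[40,8,-4] → ·
    (4,3)@(9, 7): e=[34,-2,12] → ·
  covered (5 px):
    · · # · · · ·
    · · · # # · ·
    · · · # # · ·
    · · · · · · ·

Final: [[2,0],[3,1],[4,1],[3,2],[4,2]]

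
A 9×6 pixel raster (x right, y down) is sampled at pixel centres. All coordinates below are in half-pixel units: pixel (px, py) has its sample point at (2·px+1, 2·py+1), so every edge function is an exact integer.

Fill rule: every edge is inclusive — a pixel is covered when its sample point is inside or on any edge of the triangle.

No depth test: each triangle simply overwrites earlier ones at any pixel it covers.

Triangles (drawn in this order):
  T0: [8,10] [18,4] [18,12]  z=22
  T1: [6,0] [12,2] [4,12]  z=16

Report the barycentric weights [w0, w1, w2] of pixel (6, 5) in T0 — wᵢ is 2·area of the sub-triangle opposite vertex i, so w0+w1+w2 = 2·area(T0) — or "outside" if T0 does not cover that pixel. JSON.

T0:
  2·area = 80
  edge (8, 10)→(18, 4): d=(10,-6) inclusive
  edge (18, 4)→(18, 12): d=(0,8) inclusive
  edge (18, 12)→(8, 10): d=(-10,-2) inclusive
    (8,2)@(17, 5): e=[4,8,68] → #
    (6,3)@(13, 7): e=[0,40,40] → #  [on edge]
    (7,3)@(15, 7): e=[12,24,44] → #
    (1,4)@(3, 9): e=[-40,120,0] → ·  [on edge]
    (5,4)@(11, 9): e=[8,56,16] → #
    (5,5)@(11, 11): e=[28,56,-4] → ·
    (6,5)@(13, 11): e=[40,40,0] → #  [on edge]
  covered (11 px):
    · · · · · · · · ·
    · · · · · · · · ·
    · · · · · · · · #
    · · · · · · # # #
    · · · · · # # # #
    · · · · · · # # #
T1:
  2·area = 76
  edge (6, 0)→(12, 2): d=(6,2) inclusive
  edge (12, 2)→(4, 12): d=(-8,10) inclusive
  edge (4, 12)→(6, 0): d=(2,-12) inclusive
    (3,0)@(7, 1): e=[4,58,14] → #
    (4,0)@(9, 1): e=[0,38,38] → #  [on edge]
    (5,0)@(11, 1): e=[-4,18,62] → ·
    (3,1)@(7, 3): e=[16,42,18] → #
    (5,1)@(11, 3): e=[8,2,66] → #
    (6,1)@(13, 3): e=[4,-18,90] → ·
    (7,1)@(15, 3): e=[0,-38,114] → ·  [on edge]
    (3,2)@(7, 5): e=[28,26,22] → #
    (5,2)@(11, 5): e=[20,-14,70] → ·
    (2,3)@(5, 7): e=[44,30,2] → #
    (4,3)@(9, 7): e=[36,-10,50] → ·
    (2,4)@(5, 9): e=[56,14,6] → #
  covered (10 px):
    · · · # # · · · ·
    · · · # # # · · ·
    · · · # # · · · ·
    · · # # · · · · ·
    · · # · · · · · ·
    · · · · · · · · ·

Result: [40,0,40]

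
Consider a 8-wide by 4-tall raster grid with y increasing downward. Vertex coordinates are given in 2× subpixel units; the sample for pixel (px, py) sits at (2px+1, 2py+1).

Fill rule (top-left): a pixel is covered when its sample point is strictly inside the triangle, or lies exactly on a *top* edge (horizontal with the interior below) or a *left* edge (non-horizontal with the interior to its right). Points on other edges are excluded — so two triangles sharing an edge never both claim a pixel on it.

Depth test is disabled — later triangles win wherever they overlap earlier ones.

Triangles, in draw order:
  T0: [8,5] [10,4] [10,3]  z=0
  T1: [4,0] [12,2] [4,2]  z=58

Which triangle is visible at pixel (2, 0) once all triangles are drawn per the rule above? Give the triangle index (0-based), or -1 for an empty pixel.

T0:
  2·area = 2  (B↔C swapped to make it positive)
  edge (8, 5)→(10, 3): d=(2,-2) top-left  bias=+0
  edge (10, 3)→(10, 4): d=(0,1) right/bottom  bias=-1
  edge (10, 4)→(8, 5): d=(-2,1) right/bottom  bias=-1
  covered (0 px):
    . . . . . . . .
    . . . . . . . .
    . . . . . . . .
    . . . . . . . .
T1:
  2·area = 16
  edge (4, 0)→(12, 2): d=(8,2) right/bottom  bias=-1
  edge (12, 2)→(4, 2): d=(-8,0) right/bottom  bias=-1
  edge (4, 2)→(4, 0): d=(0,-2) top-left  bias=+0
    (2,0)@(5, 1): e=[6,8,2] → X
    (3,0)@(7, 1): e=[2,8,6] → X
    (4,0)@(9, 1): e=[-2,8,10] → .
    (2,1)@(5, 3): e=[22,-8,2] → .
    (3,1)@(7, 3): e=[18,-8,6] → .
  covered (2 px):
    . . X X . . . .
    . . . . . . . .
    . . . . . . . .
    . . . . . . . .

Z-buffer (winner per pixel, '.' = empty):
  . . 1 1 . . . .
  . . . . . . . .
  . . . . . . . .
  . . . . . . . .

Answer: 1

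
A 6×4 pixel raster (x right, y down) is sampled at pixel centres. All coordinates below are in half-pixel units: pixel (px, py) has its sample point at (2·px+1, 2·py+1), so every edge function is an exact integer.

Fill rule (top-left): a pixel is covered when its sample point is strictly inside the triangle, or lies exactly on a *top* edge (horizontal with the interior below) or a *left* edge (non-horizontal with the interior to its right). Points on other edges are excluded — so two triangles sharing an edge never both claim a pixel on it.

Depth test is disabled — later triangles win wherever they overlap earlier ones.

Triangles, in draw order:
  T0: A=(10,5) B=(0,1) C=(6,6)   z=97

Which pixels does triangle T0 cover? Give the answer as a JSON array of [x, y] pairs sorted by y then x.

T0:
  2·area = 26  (B↔C swapped to make it positive)
  edge (10, 5)→(6, 6): d=(-4,1) right/bottom  bias=-1
  edge (6, 6)→(0, 1): d=(-6,-5) top-left  bias=+0
  edge (0, 1)→(10, 5): d=(10,4) right/bottom  bias=-1
    (1,1)@(3, 3): e=[15,3,8] → X
    (2,1)@(5, 3): e=[13,13,0] → .  [on edge]
    (1,2)@(3, 5): e=[7,-9,28] → .
    (2,2)@(5, 5): e=[5,1,20] → X
    (3,2)@(7, 5): e=[3,11,12] → X
    (4,2)@(9, 5): e=[1,21,4] → X
    (5,2)@(11, 5): e=[-1,31,-4] → .
    (2,3)@(5, 7): e=[-3,-11,40] → .
    (3,3)@(7, 7): e=[-5,-1,32] → .
    (4,3)@(9, 7): e=[-7,9,24] → .
  covered (4 px):
    . . . . . .
    . X . . . .
    . . X X X .
    . . . . . .

Final: [[1,1],[2,2],[3,2],[4,2]]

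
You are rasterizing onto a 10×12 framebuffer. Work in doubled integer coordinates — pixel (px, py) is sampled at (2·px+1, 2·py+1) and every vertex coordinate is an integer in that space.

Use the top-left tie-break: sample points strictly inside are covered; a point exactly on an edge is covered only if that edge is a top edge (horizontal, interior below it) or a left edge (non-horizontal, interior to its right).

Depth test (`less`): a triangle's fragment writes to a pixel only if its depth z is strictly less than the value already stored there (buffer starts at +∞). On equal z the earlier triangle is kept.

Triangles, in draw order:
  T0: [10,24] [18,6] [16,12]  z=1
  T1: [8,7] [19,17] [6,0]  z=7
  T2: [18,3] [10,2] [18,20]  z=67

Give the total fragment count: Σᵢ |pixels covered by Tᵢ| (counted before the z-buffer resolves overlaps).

T0:
  2·area = 12
  edge (10, 24)→(18, 6): d=(8,-18) top-left  bias=+0
  edge (18, 6)→(16, 12): d=(-2,6) right/bottom  bias=-1
  edge (16, 12)→(10, 24): d=(-6,12) right/bottom  bias=-1
    (9,1)@(19, 3): e=[-6,0,18] → ·  [on edge]
    (8,4)@(17, 9): e=[6,0,6] → ·  [on edge]
    (7,6)@(15, 13): e=[2,4,6] → █
    (8,6)@(17, 13): e=[38,-8,-18] → ·
    (7,7)@(15, 15): e=[18,0,-6] → ·  [on edge]
    (6,10)@(13, 21): e=[30,0,-18] → ·  [on edge]
  covered (1 px):
    · · · · · · · · · ·
    · · · · · · · · · ·
    · · · · · · · · · ·
    · · · · · · · · · ·
    · · · · · · · · · ·
    · · · · · · · · · ·
    · · · · · · · █ · ·
    · · · · · · · · · ·
    · · · · · · · · · ·
    · · · · · · · · · ·
    · · · · · · · · · ·
    · · · · · · · · · ·
T1:
  2·area = 57  (B↔C swapped to make it positive)
  edge (8, 7)→(6, 0): d=(-2,-7) top-left  bias=+0
  edge (6, 0)→(19, 17): d=(13,17) right/bottom  bias=-1
  edge (19, 17)→(8, 7): d=(-11,-10) top-left  bias=+0
    (3,1)@(7, 3): e=[1,22,34] → █
    (4,1)@(9, 3): e=[15,-12,54] → ·
    (3,2)@(7, 5): e=[-3,48,12] → ·
    (4,2)@(9, 5): e=[11,14,32] → █
    (5,2)@(11, 5): e=[25,-20,52] → ·
    (4,3)@(9, 7): e=[7,40,10] → █
    (5,3)@(11, 7): e=[21,6,30] → █
    (6,3)@(13, 7): e=[35,-28,50] → ·
    (4,4)@(9, 9): e=[3,66,-12] → ·
    (5,4)@(11, 9): e=[17,32,8] → █
    (6,4)@(13, 9): e=[31,-2,28] → ·
    (5,5)@(11, 11): e=[13,58,-14] → ·
    (9,8)@(19, 17): e=[57,0,0] → ·  [on edge]
  covered (8 px):
    · · · · · · · · · ·
    · · · █ · · · · · ·
    · · · · █ · · · · ·
    · · · · █ █ · · · ·
    · · · · · █ · · · ·
    · · · · · · █ · · ·
    · · · · · · · █ · ·
    · · · · · · · · █ ·
    · · · · · · · · · ·
    · · · · · · · · · ·
    · · · · · · · · · ·
    · · · · · · · · · ·
T2:
  2·area = 136  (B↔C swapped to make it positive)
  edge (18, 3)→(18, 20): d=(0,17) right/bottom  bias=-1
  edge (18, 20)→(10, 2): d=(-8,-18) top-left  bias=+0
  edge (10, 2)→(18, 3): d=(8,1) right/bottom  bias=-1
    (5,1)@(11, 3): e=[119,10,7] → █
    (6,1)@(13, 3): e=[85,46,5] → █
    (7,1)@(15, 3): e=[51,82,3] → █
    (8,1)@(17, 3): e=[17,118,1] → █
    (9,1)@(19, 3): e=[-17,154,-1] → ·
    (5,2)@(11, 5): e=[119,-6,23] → ·
    (6,2)@(13, 5): e=[85,30,21] → █
    (9,2)@(19, 5): e=[-17,138,15] → ·
    (6,3)@(13, 7): e=[85,14,37] → █
    (9,3)@(19, 7): e=[-17,122,31] → ·
    (6,4)@(13, 9): e=[85,-2,53] → ·
    (7,4)@(15, 9): e=[51,34,51] → █
  covered (18 px):
    · · · · · · · · · ·
    · · · · · █ █ █ █ ·
    · · · · · · █ █ █ ·
    · · · · · · █ █ █ ·
    · · · · · · · █ █ ·
    · · · · · · · █ █ ·
    · · · · · · · █ █ ·
    · · · · · · · · █ ·
    · · · · · · · · █ ·
    · · · · · · · · · ·
    · · · · · · · · · ·
    · · · · · · · · · ·

Result: 27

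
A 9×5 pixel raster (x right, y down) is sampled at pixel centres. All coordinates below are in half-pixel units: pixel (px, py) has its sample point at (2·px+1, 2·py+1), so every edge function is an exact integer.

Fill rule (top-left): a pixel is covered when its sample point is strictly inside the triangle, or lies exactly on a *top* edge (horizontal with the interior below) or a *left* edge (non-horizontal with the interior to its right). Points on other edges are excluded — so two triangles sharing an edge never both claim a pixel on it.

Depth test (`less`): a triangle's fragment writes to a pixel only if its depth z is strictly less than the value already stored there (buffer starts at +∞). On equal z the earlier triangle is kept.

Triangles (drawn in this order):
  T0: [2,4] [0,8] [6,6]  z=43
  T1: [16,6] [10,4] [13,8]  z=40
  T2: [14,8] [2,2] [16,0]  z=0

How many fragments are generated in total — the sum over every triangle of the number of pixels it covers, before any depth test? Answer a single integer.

T0:
  2·area = 20  (B↔C swapped to make it positive)
  edge (2, 4)→(6, 6): d=(4,2) right/bottom  bias=-1
  edge (6, 6)→(0, 8): d=(-6,2) right/bottom  bias=-1
  edge (0, 8)→(2, 4): d=(2,-4) top-left  bias=+0
    (7,1)@(15, 3): e=[-30,0,50] → ·  [on edge]
    (1,2)@(3, 5): e=[2,12,6] → █
    (2,2)@(5, 5): e=[-2,8,14] → ·
    (4,2)@(9, 5): e=[-10,0,30] → ·  [on edge]
    (0,3)@(1, 7): e=[14,4,2] → █
    (1,3)@(3, 7): e=[10,0,10] → ·  [on edge]
    (0,4)@(1, 9): e=[22,-8,6] → ·
  covered (2 px):
    · · · · · · · · ·
    · · · · · · · · ·
    · █ · · · · · · ·
    █ · · · · · · · ·
    · · · · · · · · ·
T1:
  2·area = 18  (B↔C swapped to make it positive)
  edge (16, 6)→(13, 8): d=(-3,2) right/bottom  bias=-1
  edge (13, 8)→(10, 4): d=(-3,-4) top-left  bias=+0
  edge (10, 4)→(16, 6): d=(6,2) right/bottom  bias=-1
    (0,0)@(1, 1): e=[45,-27,0] → ·  [on edge]
    (3,1)@(7, 3): e=[27,-9,0] → ·  [on edge]
    (5,2)@(11, 5): e=[13,1,4] → █
    (6,2)@(13, 5): e=[9,9,0] → ·  [on edge]
    (5,3)@(11, 7): e=[7,-5,16] → ·
    (6,3)@(13, 7): e=[3,3,12] → █
    (7,3)@(15, 7): e=[-1,11,8] → ·
    (6,4)@(13, 9): e=[-3,-3,24] → ·
  covered (2 px):
    · · · · · · · · ·
    · · · · · · · · ·
    · · · · · █ · · ·
    · · · · · · █ · ·
    · · · · · · · · ·
T2:
  2·area = 108
  edge (14, 8)→(2, 2): d=(-12,-6) top-left  bias=+0
  edge (2, 2)→(16, 0): d=(14,-2) top-left  bias=+0
  edge (16, 0)→(14, 8): d=(-2,8) right/bottom  bias=-1
    (4,0)@(9, 1): e=[54,0,54] → █  [on edge]
    (5,0)@(11, 1): e=[66,4,38] → █
    (6,0)@(13, 1): e=[78,8,22] → █
    (7,0)@(15, 1): e=[90,12,6] → █
    (8,0)@(17, 1): e=[102,16,-10] → ·
    (2,1)@(5, 3): e=[6,20,82] → █
    (3,1)@(7, 3): e=[18,24,66] → █
    (8,1)@(17, 3): e=[78,44,-14] → ·
    (2,2)@(5, 5): e=[-18,48,78] → ·
    (3,2)@(7, 5): e=[-6,52,62] → ·
    (4,2)@(9, 5): e=[6,56,46] → █
    (7,2)@(15, 5): e=[42,68,-2] → ·
  covered (14 px):
    · · · · █ █ █ █ ·
    · · █ █ █ █ █ █ ·
    · · · · █ █ █ · ·
    · · · · · · █ · ·
    · · · · · · · · ·

Answer: 18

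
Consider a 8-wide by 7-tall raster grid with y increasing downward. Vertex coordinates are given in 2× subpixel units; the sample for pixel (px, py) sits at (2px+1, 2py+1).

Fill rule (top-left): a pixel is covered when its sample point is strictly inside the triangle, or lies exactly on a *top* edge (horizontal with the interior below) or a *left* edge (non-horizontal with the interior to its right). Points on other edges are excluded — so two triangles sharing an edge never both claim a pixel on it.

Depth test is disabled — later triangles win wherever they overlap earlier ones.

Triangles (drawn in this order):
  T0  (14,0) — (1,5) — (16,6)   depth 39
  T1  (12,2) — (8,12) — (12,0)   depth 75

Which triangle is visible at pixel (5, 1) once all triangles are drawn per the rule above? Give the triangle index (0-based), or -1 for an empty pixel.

T0:
  2·area = 88  (B↔C swapped to make it positive)
  edge (14, 0)→(16, 6): d=(2,6) right/bottom  bias=-1
  edge (16, 6)→(1, 5): d=(-15,-1) top-left  bias=+0
  edge (1, 5)→(14, 0): d=(13,-5) top-left  bias=+0
    (6,0)@(13, 1): e=[8,72,8] → X
    (7,0)@(15, 1): e=[-4,74,18] → .
    (3,1)@(7, 3): e=[48,36,4] → X
    (4,1)@(9, 3): e=[36,38,14] → X
    (5,1)@(11, 3): e=[24,40,24] → X
    (7,1)@(15, 3): e=[0,44,44] → .  [on edge]
    (0,2)@(1, 5): e=[88,0,0] → X  [on edge]
    (1,2)@(3, 5): e=[76,2,10] → X
    (2,2)@(5, 5): e=[64,4,20] → X
    (7,2)@(15, 5): e=[4,14,70] → X
    (0,3)@(1, 7): e=[92,-30,26] → .
    (1,3)@(3, 7): e=[80,-28,36] → .
  covered (13 px):
    . . . . . . X .
    . . . X X X X .
    X X X X X X X X
    . . . . . . . .
    . . . . . . . .
    . . . . . . . .
    . . . . . . . .
T1:
  2·area = 8
  edge (12, 2)→(8, 12): d=(-4,10) right/bottom  bias=-1
  edge (8, 12)→(12, 0): d=(4,-12) top-left  bias=+0
  edge (12, 0)→(12, 2): d=(0,2) right/bottom  bias=-1
    (5,1)@(11, 3): e=[6,0,2] → X  [on edge]
    (6,1)@(13, 3): e=[-14,24,-2] → .
    (5,2)@(11, 5): e=[-2,8,2] → .
    (4,4)@(9, 9): e=[2,0,6] → X  [on edge]
    (5,4)@(11, 9): e=[-18,24,2] → .
    (4,5)@(9, 11): e=[-6,8,6] → .
  covered (2 px):
    . . . . . . . .
    . . . . . X . .
    . . . . . . . .
    . . . . . . . .
    . . . . X . . .
    . . . . . . . .
    . . . . . . . .

Z-buffer (winner per pixel, '.' = empty):
  . . . . . . 0 .
  . . . 0 0 1 0 .
  0 0 0 0 0 0 0 0
  . . . . . . . .
  . . . . 1 . . .
  . . . . . . . .
  . . . . . . . .

Final: 1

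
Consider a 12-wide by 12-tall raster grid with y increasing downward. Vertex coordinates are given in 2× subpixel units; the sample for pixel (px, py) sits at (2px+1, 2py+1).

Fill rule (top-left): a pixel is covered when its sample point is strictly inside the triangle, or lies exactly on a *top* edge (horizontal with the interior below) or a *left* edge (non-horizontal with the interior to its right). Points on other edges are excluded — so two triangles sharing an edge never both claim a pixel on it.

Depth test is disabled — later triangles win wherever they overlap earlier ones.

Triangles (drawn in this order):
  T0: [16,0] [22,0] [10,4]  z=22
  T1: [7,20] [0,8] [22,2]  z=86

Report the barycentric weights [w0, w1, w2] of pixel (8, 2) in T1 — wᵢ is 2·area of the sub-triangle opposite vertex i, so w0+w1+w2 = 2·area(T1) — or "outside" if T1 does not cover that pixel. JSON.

T0:
  2·area = 24
  edge (16, 0)→(22, 0): d=(6,0) top-left  bias=+0
  edge (22, 0)→(10, 4): d=(-12,4) right/bottom  bias=-1
  edge (10, 4)→(16, 0): d=(6,-4) top-left  bias=+0
    (7,0)@(15, 1): e=[6,16,2] → #
    (8,0)@(17, 1): e=[6,8,10] → #
    (9,0)@(19, 1): e=[6,0,18] → ·  [on edge]
    (6,1)@(13, 3): e=[18,0,6] → ·  [on edge]
    (7,1)@(15, 3): e=[18,-8,14] → ·
    (8,1)@(17, 3): e=[18,-16,22] → ·
    (3,2)@(7, 5): e=[30,0,-6] → ·  [on edge]
    (0,3)@(1, 7): e=[42,0,-18] → ·  [on edge]
  covered (2 px):
    · · · · · · · # # · · ·
    · · · · · · · · · · · ·
    · · · · · · · · · · · ·
    · · · · · · · · · · · ·
    · · · · · · · · · · · ·
    · · · · · · · · · · · ·
    · · · · · · · · · · · ·
    · · · · · · · · · · · ·
    · · · · · · · · · · · ·
    · · · · · · · · · · · ·
    · · · · · · · · · · · ·
    · · · · · · · · · · · ·
T1:
  2·area = 306
  edge (7, 20)→(0, 8): d=(-7,-12) top-left  bias=+0
  edge (0, 8)→(22, 2): d=(22,-6) top-left  bias=+0
  edge (22, 2)→(7, 20): d=(-15,18) right/bottom  bias=-1
    (9,1)@(19, 3): e=[263,4,39] → #
    (10,1)@(21, 3): e=[287,16,3] → #
    (11,1)@(23, 3): e=[311,28,-33] → ·
    (5,2)@(11, 5): e=[153,0,153] → #  [on edge]
    (6,2)@(13, 5): e=[177,12,117] → #
    (7,2)@(15, 5): e=[201,24,81] → #
    (8,2)@(17, 5): e=[225,36,45] → #
    (10,2)@(21, 5): e=[273,60,-27] → ·
    (2,3)@(5, 7): e=[67,8,231] → #
    (3,3)@(7, 7): e=[91,20,195] → #
    (4,3)@(9, 7): e=[115,32,159] → #
    (9,3)@(19, 7): e=[235,92,-21] → ·
  covered (40 px):
    · · · · · · · · · · · ·
    · · · · · · · · · # # ·
    · · · · · # # # # # · ·
    · · # # # # # # # · · ·
    # # # # # # # # · · · ·
    · # # # # # # · · · · ·
    · # # # # # · · · · · ·
    · · # # # # · · · · · ·
    · · · # # · · · · · · ·
    · · · # · · · · · · · ·
    · · · · · · · · · · · ·
    · · · · · · · · · · · ·

Final: [36,45,225]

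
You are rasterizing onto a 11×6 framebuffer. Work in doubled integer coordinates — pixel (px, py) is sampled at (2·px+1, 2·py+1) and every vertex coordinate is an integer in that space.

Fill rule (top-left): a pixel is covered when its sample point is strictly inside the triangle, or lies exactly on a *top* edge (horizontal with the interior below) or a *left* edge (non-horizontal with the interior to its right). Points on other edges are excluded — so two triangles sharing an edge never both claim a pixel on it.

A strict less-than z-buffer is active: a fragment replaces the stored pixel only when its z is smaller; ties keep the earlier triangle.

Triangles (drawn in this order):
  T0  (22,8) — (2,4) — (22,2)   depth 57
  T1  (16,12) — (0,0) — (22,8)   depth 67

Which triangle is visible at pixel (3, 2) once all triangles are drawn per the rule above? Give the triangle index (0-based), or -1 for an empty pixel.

T0:
  2·area = 120
  edge (22, 8)→(2, 4): d=(-20,-4) top-left  bias=+0
  edge (2, 4)→(22, 2): d=(20,-2) top-left  bias=+0
  edge (22, 2)→(22, 8): d=(0,6) right/bottom  bias=-1
    (6,1)@(13, 3): e=[64,2,54] → #
    (7,1)@(15, 3): e=[72,6,42] → #
    (8,1)@(17, 3): e=[80,10,30] → #
    (9,1)@(19, 3): e=[88,14,18] → #
    (10,1)@(21, 3): e=[96,18,6] → #
    (3,2)@(7, 5): e=[0,30,90] → #  [on edge]
    (4,2)@(9, 5): e=[8,34,78] → #
    (5,2)@(11, 5): e=[16,38,66] → #
    (3,3)@(7, 7): e=[-40,70,90] → ·
    (4,3)@(9, 7): e=[-32,74,78] → ·
    (5,3)@(11, 7): e=[-24,78,66] → ·
    (6,3)@(13, 7): e=[-16,82,54] → ·
    (8,3)@(17, 7): e=[0,90,30] → #  [on edge]
  covered (16 px):
    · · · · · · · · · · ·
    · · · · · · # # # # #
    · · · # # # # # # # #
    · · · · · · · · # # #
    · · · · · · · · · · ·
    · · · · · · · · · · ·
T1:
  2·area = 136
  edge (16, 12)→(0, 0): d=(-16,-12) top-left  bias=+0
  edge (0, 0)→(22, 8): d=(22,8) right/bottom  bias=-1
  edge (22, 8)→(16, 12): d=(-6,4) right/bottom  bias=-1
    (2,1)@(5, 3): e=[12,26,98] → #
    (3,1)@(7, 3): e=[36,10,90] → #
    (4,1)@(9, 3): e=[60,-6,82] → ·
    (2,2)@(5, 5): e=[-20,70,86] → ·
    (3,2)@(7, 5): e=[4,54,78] → #
    (4,2)@(9, 5): e=[28,38,70] → #
    (5,2)@(11, 5): e=[52,22,62] → #
    (6,2)@(13, 5): e=[76,6,54] → #
    (7,2)@(15, 5): e=[100,-10,46] → ·
    (3,3)@(7, 7): e=[-28,98,66] → ·
    (4,3)@(9, 7): e=[-4,82,58] → ·
    (5,3)@(11, 7): e=[20,66,50] → #
  covered (17 px):
    · · · · · · · · · · ·
    · · # # · · · · · · ·
    · · · # # # # · · · ·
    · · · · · # # # # # ·
    · · · · · · # # # # ·
    · · · · · · · # # · ·

Z-buffer (winner per pixel, '.' = empty):
  . . . . . . . . . . .
  . . 1 1 . . 0 0 0 0 0
  . . . 0 0 0 0 0 0 0 0
  . . . . . 1 1 1 0 0 0
  . . . . . . 1 1 1 1 .
  . . . . . . . 1 1 . .

Result: 0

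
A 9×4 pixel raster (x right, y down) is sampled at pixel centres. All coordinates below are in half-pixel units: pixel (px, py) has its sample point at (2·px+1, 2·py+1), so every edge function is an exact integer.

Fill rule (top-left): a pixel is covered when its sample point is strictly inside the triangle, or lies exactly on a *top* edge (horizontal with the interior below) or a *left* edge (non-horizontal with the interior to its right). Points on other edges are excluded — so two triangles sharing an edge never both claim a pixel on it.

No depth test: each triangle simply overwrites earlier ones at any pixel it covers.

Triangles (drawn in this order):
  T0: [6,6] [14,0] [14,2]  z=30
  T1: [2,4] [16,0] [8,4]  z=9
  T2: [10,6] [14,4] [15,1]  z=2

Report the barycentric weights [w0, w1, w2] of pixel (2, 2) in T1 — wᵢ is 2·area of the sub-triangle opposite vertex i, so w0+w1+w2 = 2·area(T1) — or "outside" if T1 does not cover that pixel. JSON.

T0:
  2·area = 16
  edge (6, 6)→(14, 0): d=(8,-6) top-left  bias=+0
  edge (14, 0)→(14, 2): d=(0,2) right/bottom  bias=-1
  edge (14, 2)→(6, 6): d=(-8,4) right/bottom  bias=-1
    (6,0)@(13, 1): e=[2,2,12] → █
    (7,0)@(15, 1): e=[14,-2,4] → ·
    (5,1)@(11, 3): e=[6,6,4] → █
    (6,1)@(13, 3): e=[18,2,-4] → ·
    (5,2)@(11, 5): e=[22,6,-12] → ·
  covered (2 px):
    · · · · · · █ · ·
    · · · · · █ · · ·
    · · · · · · · · ·
    · · · · · · · · ·
T1:
  2·area = 24
  edge (2, 4)→(16, 0): d=(14,-4) top-left  bias=+0
  edge (16, 0)→(8, 4): d=(-8,4) right/bottom  bias=-1
  edge (8, 4)→(2, 4): d=(-6,0) right/bottom  bias=-1
    (6,0)@(13, 1): e=[2,4,18] → █
    (7,0)@(15, 1): e=[10,-4,18] → ·
    (3,1)@(7, 3): e=[6,12,6] → █
    (4,1)@(9, 3): e=[14,4,6] → █
    (5,1)@(11, 3): e=[22,-4,6] → ·
    (6,1)@(13, 3): e=[30,-12,6] → ·
    (3,2)@(7, 5): e=[34,-4,-6] → ·
    (4,2)@(9, 5): e=[42,-12,-6] → ·
  covered (3 px):
    · · · · · · █ · ·
    · · · █ █ · · · ·
    · · · · · · · · ·
    · · · · · · · · ·
T2:
  2·area = 10  (B↔C swapped to make it positive)
  edge (10, 6)→(15, 1): d=(5,-5) top-left  bias=+0
  edge (15, 1)→(14, 4): d=(-1,3) right/bottom  bias=-1
  edge (14, 4)→(10, 6): d=(-4,2) right/bottom  bias=-1
    (7,0)@(15, 1): e=[0,0,10] → ·  [on edge]
    (6,1)@(13, 3): e=[0,4,6] → █  [on edge]
    (7,1)@(15, 3): e=[10,-2,2] → ·
    (5,2)@(11, 5): e=[0,8,2] → █  [on edge]
    (6,2)@(13, 5): e=[10,2,-2] → ·
    (4,3)@(9, 7): e=[0,12,-2] → ·  [on edge]
    (5,3)@(11, 7): e=[10,6,-6] → ·
    (6,3)@(13, 7): e=[20,0,-10] → ·  [on edge]
  covered (2 px):
    · · · · · · · · ·
    · · · · · · █ · ·
    · · · · · █ · · ·
    · · · · · · · · ·

Answer: "outside"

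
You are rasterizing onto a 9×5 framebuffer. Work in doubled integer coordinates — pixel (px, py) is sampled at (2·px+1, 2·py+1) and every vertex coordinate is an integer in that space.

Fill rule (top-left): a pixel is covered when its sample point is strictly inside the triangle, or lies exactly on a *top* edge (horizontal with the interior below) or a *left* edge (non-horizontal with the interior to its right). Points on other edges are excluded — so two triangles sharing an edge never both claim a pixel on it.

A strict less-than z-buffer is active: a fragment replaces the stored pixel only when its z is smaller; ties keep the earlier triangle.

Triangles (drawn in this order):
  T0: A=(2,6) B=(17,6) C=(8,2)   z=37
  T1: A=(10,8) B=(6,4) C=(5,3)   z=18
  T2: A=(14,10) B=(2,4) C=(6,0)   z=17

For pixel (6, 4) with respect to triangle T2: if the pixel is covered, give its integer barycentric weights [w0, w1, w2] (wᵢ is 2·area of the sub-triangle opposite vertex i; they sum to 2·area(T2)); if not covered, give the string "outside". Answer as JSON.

T0:
  2·area = 60  (B↔C swapped to make it positive)
  edge (2, 6)→(8, 2): d=(6,-4) top-left  bias=+0
  edge (8, 2)→(17, 6): d=(9,4) right/bottom  bias=-1
  edge (17, 6)→(2, 6): d=(-15,0) right/bottom  bias=-1
    (3,1)@(7, 3): e=[2,13,45] → #
    (4,1)@(9, 3): e=[10,5,45] → #
    (5,1)@(11, 3): e=[18,-3,45] → ·
    (2,2)@(5, 5): e=[6,39,15] → #
    (5,2)@(11, 5): e=[30,15,15] → #
    (6,2)@(13, 5): e=[38,7,15] → #
    (7,2)@(15, 5): e=[46,-1,15] → ·
    (2,3)@(5, 7): e=[18,57,-15] → ·
    (3,3)@(7, 7): e=[26,49,-15] → ·
    (4,3)@(9, 7): e=[34,41,-15] → ·
    (5,3)@(11, 7): e=[42,33,-15] → ·
    (6,3)@(13, 7): e=[50,25,-15] → ·
  covered (7 px):
    · · · · · · · · ·
    · · · # # · · · ·
    · · # # # # # · ·
    · · · · · · · · ·
    · · · · · · · · ·
T1:
  degenerate (2·area = 0) — covers nothing
T2:
  2·area = 72
  edge (14, 10)→(2, 4): d=(-12,-6) top-left  bias=+0
  edge (2, 4)→(6, 0): d=(4,-4) top-left  bias=+0
  edge (6, 0)→(14, 10): d=(8,10) right/bottom  bias=-1
    (2,0)@(5, 1): e=[54,0,18] → #  [on edge]
    (3,0)@(7, 1): e=[66,8,-2] → ·
    (1,1)@(3, 3): e=[18,0,54] → #  [on edge]
    (3,1)@(7, 3): e=[42,16,14] → #
    (4,1)@(9, 3): e=[54,24,-6] → ·
    (0,2)@(1, 5): e=[-18,0,90] → ·  [on edge]
    (1,2)@(3, 5): e=[-6,8,70] → ·
    (2,2)@(5, 5): e=[6,16,50] → #
    (4,2)@(9, 5): e=[30,32,10] → #
    (5,2)@(11, 5): e=[42,40,-10] → ·
    (2,3)@(5, 7): e=[-18,24,66] → ·
    (3,3)@(7, 7): e=[-6,32,46] → ·
  covered (10 px):
    · · # · · · · · ·
    · # # # · · · · ·
    · · # # # · · · ·
    · · · · # # · · ·
    · · · · · · # · ·

Final: [64,2,6]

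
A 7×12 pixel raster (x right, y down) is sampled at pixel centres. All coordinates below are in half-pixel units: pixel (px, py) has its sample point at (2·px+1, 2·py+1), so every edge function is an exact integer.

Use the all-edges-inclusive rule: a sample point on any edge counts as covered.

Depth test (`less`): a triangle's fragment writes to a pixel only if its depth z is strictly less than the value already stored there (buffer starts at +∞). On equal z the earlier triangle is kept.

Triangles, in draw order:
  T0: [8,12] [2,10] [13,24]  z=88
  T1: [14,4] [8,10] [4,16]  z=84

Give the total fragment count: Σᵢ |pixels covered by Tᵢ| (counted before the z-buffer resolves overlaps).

T0:
  2·area = 62  (B↔C swapped to make it positive)
  edge (8, 12)→(13, 24): d=(5,12) inclusive
  edge (13, 24)→(2, 10): d=(-11,-14) inclusive
  edge (2, 10)→(8, 12): d=(6,2) inclusive
    (1,5)@(3, 11): e=[55,3,4] → █
    (2,5)@(5, 11): e=[31,31,0] → █  [on edge]
    (3,5)@(7, 11): e=[7,59,-4] → ·
    (1,6)@(3, 13): e=[65,-19,16] → ·
    (2,6)@(5, 13): e=[41,9,12] → █
    (3,6)@(7, 13): e=[17,37,8] → █
    (4,6)@(9, 13): e=[-7,65,4] → ·
    (5,6)@(11, 13): e=[-31,93,0] → ·  [on edge]
    (2,7)@(5, 15): e=[51,-13,24] → ·
    (3,7)@(7, 15): e=[27,15,20] → █
    (4,7)@(9, 15): e=[3,43,16] → █
    (5,7)@(11, 15): e=[-21,71,12] → ·
  covered (8 px):
    · · · · · · ·
    · · · · · · ·
    · · · · · · ·
    · · · · · · ·
    · · · · · · ·
    · █ █ · · · ·
    · · █ █ · · ·
    · · · █ █ · ·
    · · · · █ · ·
    · · · · · · ·
    · · · · · █ ·
    · · · · · · ·
T1:
  2·area = 12  (B↔C swapped to make it positive)
  edge (14, 4)→(4, 16): d=(-10,12) inclusive
  edge (4, 16)→(8, 10): d=(4,-6) inclusive
  edge (8, 10)→(14, 4): d=(6,-6) inclusive
    (6,2)@(13, 5): e=[2,10,0] → █  [on edge]
    (5,3)@(11, 7): e=[6,6,0] → █  [on edge]
    (6,3)@(13, 7): e=[-18,18,12] → ·
    (4,4)@(9, 9): e=[10,2,0] → █  [on edge]
    (5,4)@(11, 9): e=[-14,14,12] → ·
    (3,5)@(7, 11): e=[14,-2,0] → ·  [on edge]
    (4,5)@(9, 11): e=[-10,10,12] → ·
    (2,6)@(5, 13): e=[18,-6,0] → ·  [on edge]
    (1,7)@(3, 15): e=[22,-10,0] → ·  [on edge]
    (0,8)@(1, 17): e=[26,-14,0] → ·  [on edge]
  covered (3 px):
    · · · · · · ·
    · · · · · · ·
    · · · · · · █
    · · · · · █ ·
    · · · · █ · ·
    · · · · · · ·
    · · · · · · ·
    · · · · · · ·
    · · · · · · ·
    · · · · · · ·
    · · · · · · ·
    · · · · · · ·

Final: 11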